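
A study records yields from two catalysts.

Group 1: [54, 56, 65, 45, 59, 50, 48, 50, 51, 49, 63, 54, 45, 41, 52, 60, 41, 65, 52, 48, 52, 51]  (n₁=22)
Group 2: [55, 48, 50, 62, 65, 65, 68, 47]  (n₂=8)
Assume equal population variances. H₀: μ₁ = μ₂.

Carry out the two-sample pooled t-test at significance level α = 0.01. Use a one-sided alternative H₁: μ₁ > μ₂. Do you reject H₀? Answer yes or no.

reject H₀: no

x̄₁=52.318, s₁=6.848, n₁=22
x̄₂=57.500, s₂=8.502, n₂=8
s_p² = [21·6.848² + 7·8.502²]/28 = 53.2419
SE = √(s_p²·(1/22+1/8)) = 3.0125
t = (52.318−57.500)/3.0125 = -1.7201
df = 28
p-value (one-sided, H₁ greater) = 0.95177
At α=0.01: p ≥ α → fail to reject H₀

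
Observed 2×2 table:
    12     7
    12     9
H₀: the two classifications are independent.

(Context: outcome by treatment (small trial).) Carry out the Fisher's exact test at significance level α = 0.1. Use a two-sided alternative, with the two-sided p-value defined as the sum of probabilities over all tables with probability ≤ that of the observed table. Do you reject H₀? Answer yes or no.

Margins: r₁=19, r₂=21, c₁=24, c₂=16, n=40
p_obs = C(19,12)·C(21,12)/C(40,24); sum pmf over tables with pmf ≤ p_obs
p-value (two-sided) = 0.75530
At α=0.1: p ≥ α → fail to reject H₀

reject H₀: no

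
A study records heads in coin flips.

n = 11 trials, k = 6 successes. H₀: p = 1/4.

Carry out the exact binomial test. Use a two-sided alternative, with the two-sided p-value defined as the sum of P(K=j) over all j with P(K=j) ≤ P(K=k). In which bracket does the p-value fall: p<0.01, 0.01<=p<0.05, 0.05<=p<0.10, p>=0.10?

Exact binomial: n=11, k=6, p₀=1/4=0.2500
P(X=j) = C(n,j)·p₀^j·(1−p₀)^(n−j); p = Σ P(X=j) over j with P(X=j) ≤ P(X=6)
p-value (two-sided) = 0.03433
→ bracket: 0.01<=p<0.05

p-value bracket: 0.01<=p<0.05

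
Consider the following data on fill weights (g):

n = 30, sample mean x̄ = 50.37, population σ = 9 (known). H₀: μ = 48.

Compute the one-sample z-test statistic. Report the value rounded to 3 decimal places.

SE = σ/√n = 9/√30 = 1.6432
z = (x̄−μ₀)/SE = (50.37−48)/1.6432 = 1.4423

test statistic = 1.442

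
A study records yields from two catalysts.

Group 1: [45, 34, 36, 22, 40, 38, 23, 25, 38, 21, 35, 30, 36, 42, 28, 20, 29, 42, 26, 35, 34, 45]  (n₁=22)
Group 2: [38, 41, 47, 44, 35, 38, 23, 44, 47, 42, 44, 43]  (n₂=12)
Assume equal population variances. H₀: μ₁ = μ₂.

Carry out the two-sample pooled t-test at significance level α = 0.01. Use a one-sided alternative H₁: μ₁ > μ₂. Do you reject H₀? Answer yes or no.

reject H₀: no

x̄₁=32.909, s₁=7.788, n₁=22
x̄₂=40.500, s₂=6.599, n₂=12
s_p² = [21·7.788² + 11·6.599²]/32 = 54.7756
SE = √(s_p²·(1/22+1/12)) = 2.6560
t = (32.909−40.500)/2.6560 = -2.8580
df = 32
p-value (one-sided, H₁ greater) = 0.99628
At α=0.01: p ≥ α → fail to reject H₀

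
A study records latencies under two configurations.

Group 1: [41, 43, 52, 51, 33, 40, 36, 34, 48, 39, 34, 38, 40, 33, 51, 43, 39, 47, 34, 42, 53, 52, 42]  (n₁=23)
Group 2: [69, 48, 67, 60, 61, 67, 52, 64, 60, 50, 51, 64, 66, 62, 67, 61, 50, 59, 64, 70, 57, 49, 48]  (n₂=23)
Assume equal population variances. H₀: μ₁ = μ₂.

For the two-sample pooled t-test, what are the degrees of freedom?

degrees of freedom = 44

df = n₁ + n₂ − 2 = 23 + 23 − 2 = 44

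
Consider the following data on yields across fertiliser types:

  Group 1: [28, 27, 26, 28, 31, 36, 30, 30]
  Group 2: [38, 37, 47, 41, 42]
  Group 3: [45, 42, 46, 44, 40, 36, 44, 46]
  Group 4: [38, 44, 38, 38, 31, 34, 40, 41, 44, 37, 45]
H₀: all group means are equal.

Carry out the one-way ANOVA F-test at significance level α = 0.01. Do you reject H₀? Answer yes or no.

reject H₀: yes

Group means [29.50, 41.00, 42.88, 39.09], grand mean 37.938
SSB = Σnᵢ(x̄ᵢ−x̄)² = 826.091; SSW = ΣΣ(x−x̄ᵢ)² = 399.784
MSB = 826.091/3 = 275.3636; MSW = 399.784/28 = 14.2780
F = MSB/MSW = 19.2859
df = (3, 28)
p-value (upper-tail) = 0.00000
At α=0.01: p < α → reject H₀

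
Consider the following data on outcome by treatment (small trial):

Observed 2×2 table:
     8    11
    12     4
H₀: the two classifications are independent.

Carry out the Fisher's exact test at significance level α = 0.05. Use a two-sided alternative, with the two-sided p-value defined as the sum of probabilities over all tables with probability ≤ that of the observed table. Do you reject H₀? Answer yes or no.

Margins: r₁=19, r₂=16, c₁=20, c₂=15, n=35
p_obs = C(19,8)·C(16,12)/C(35,20); sum pmf over tables with pmf ≤ p_obs
p-value (two-sided) = 0.08656
At α=0.05: p ≥ α → fail to reject H₀

reject H₀: no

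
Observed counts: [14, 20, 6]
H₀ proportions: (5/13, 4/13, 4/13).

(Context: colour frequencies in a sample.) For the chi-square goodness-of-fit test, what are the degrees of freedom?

degrees of freedom = 2

df = k − 1 = 3 − 1 = 2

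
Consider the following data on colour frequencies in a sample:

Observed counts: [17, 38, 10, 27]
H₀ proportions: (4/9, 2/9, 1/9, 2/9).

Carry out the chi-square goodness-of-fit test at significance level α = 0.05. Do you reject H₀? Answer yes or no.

n = 92; E_i = n·p_i = [40.89, 20.44, 10.22, 20.44]
χ² = (17−40.89)²/40.89 + (38−20.44)²/20.44 + (10−10.22)²/10.22 + (27−20.44)²/20.44 = 31.1386
df = 3
p-value (upper-tail) = 0.00000
At α=0.05: p < α → reject H₀

reject H₀: yes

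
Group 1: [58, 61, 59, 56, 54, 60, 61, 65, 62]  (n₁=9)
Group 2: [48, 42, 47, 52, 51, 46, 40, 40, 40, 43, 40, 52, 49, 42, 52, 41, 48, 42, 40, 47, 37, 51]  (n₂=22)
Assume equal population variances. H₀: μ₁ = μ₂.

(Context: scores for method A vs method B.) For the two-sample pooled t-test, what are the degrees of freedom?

degrees of freedom = 29

df = n₁ + n₂ − 2 = 9 + 22 − 2 = 29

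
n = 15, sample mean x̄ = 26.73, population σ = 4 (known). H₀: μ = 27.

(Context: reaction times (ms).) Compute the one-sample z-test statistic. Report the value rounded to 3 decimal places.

test statistic = -0.261

SE = σ/√n = 4/√15 = 1.0328
z = (x̄−μ₀)/SE = (26.73−27)/1.0328 = -0.2614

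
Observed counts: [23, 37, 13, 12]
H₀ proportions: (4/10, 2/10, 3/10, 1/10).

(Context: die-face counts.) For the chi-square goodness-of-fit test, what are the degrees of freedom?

df = k − 1 = 4 − 1 = 3

degrees of freedom = 3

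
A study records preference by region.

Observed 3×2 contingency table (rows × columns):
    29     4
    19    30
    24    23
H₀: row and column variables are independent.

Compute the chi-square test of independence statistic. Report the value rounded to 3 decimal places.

test statistic = 19.956

Row totals [33, 49, 47], col totals [72, 57], n=129
χ² = (29−18.42)²/18.42 + (4−14.58)²/14.58 + (19−27.35)²/27.35 + (30−21.65)²/21.65 + (24−26.23)²/26.23 + (23−20.77)²/20.77 = 19.9557
df = 2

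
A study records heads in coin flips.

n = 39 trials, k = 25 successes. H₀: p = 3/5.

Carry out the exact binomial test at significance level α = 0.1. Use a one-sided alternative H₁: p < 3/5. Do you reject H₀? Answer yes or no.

Exact binomial: n=39, k=25, p₀=3/5=0.6000
P(X≤25) from Σ C(n,i)·p₀^i·(1−p₀)^(n−i)
p-value (one-sided, H₁ less) = 0.75165
At α=0.1: p ≥ α → fail to reject H₀

reject H₀: no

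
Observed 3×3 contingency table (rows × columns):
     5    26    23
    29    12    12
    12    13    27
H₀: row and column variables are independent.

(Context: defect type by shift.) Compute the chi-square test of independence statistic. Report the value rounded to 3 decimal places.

test statistic = 32.694

Row totals [54, 53, 52], col totals [46, 51, 62], n=159
χ² = (5−15.62)²/15.62 + (26−17.32)²/17.32 + (23−21.06)²/21.06 + (29−15.33)²/15.33 + (12−17.00)²/17.00 + (12−20.67)²/20.67 + (12−15.04)²/15.04 + (13−16.68)²/16.68 + (27−20.28)²/20.28 = 32.6943
df = 4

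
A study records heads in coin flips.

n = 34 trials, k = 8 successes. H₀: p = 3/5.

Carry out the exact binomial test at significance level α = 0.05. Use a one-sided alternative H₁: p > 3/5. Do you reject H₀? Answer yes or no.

reject H₀: no

Exact binomial: n=34, k=8, p₀=3/5=0.6000
P(X≥8) from Σ C(n,i)·p₀^i·(1−p₀)^(n−i)
p-value (one-sided, H₁ greater) = 1.00000
At α=0.05: p ≥ α → fail to reject H₀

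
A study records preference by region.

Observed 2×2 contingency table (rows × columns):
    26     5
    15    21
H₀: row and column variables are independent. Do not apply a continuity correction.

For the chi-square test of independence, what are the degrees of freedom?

df = (r−1)(c−1) = (2−1)·(2−1) = 1

degrees of freedom = 1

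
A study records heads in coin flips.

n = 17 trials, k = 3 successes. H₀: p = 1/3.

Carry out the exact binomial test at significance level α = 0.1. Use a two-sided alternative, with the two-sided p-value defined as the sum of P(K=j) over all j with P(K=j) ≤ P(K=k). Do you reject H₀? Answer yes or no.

Exact binomial: n=17, k=3, p₀=1/3=0.3333
P(X=j) = C(n,j)·p₀^j·(1−p₀)^(n−j); p = Σ P(X=j) over j with P(X=j) ≤ P(X=3)
p-value (two-sided) = 0.20590
At α=0.1: p ≥ α → fail to reject H₀

reject H₀: no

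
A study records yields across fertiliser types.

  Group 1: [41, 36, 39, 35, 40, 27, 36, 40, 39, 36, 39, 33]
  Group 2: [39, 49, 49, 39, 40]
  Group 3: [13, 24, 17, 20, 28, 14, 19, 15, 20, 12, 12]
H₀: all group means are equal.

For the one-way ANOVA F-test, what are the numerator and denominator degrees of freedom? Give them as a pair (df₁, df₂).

k = 3 groups, N = 28 total
df = (k−1, N−k) = (3−1, 28−3) = (2, 25)

degrees of freedom = [2, 25]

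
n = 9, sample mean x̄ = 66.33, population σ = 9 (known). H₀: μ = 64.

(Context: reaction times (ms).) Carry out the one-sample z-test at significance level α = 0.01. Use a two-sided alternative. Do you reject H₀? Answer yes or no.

reject H₀: no

SE = σ/√n = 9/√9 = 3.0000
z = (x̄−μ₀)/SE = (66.33−64)/3.0000 = 0.7767
p-value (two-sided) = 0.43736
At α=0.01: p ≥ α → fail to reject H₀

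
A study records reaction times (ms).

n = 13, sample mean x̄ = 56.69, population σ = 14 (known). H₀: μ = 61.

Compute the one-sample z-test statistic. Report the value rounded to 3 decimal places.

SE = σ/√n = 14/√13 = 3.8829
z = (x̄−μ₀)/SE = (56.69−61)/3.8829 = -1.1100

test statistic = -1.110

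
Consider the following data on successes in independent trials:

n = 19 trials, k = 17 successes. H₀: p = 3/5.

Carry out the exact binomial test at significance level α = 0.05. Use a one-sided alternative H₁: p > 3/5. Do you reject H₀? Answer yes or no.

Exact binomial: n=19, k=17, p₀=3/5=0.6000
P(X≥17) from Σ C(n,i)·p₀^i·(1−p₀)^(n−i)
p-value (one-sided, H₁ greater) = 0.00546
At α=0.05: p < α → reject H₀

reject H₀: yes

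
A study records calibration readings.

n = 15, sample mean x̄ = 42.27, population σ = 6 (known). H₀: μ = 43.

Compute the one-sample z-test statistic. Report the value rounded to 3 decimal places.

SE = σ/√n = 6/√15 = 1.5492
z = (x̄−μ₀)/SE = (42.27−43)/1.5492 = -0.4712

test statistic = -0.471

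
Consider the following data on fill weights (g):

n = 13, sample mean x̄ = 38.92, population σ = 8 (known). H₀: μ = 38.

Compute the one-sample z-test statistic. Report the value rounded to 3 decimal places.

test statistic = 0.415

SE = σ/√n = 8/√13 = 2.2188
z = (x̄−μ₀)/SE = (38.92−38)/2.2188 = 0.4146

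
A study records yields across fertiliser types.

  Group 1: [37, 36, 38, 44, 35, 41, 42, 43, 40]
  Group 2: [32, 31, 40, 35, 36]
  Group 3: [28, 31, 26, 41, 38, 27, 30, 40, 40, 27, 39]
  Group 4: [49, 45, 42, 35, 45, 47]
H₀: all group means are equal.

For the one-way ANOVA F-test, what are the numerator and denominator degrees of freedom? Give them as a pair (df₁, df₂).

degrees of freedom = [3, 27]

k = 4 groups, N = 31 total
df = (k−1, N−k) = (4−1, 31−4) = (3, 27)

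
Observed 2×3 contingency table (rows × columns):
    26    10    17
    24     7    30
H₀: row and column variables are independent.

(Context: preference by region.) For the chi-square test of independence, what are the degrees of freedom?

df = (r−1)(c−1) = (2−1)·(3−1) = 2

degrees of freedom = 2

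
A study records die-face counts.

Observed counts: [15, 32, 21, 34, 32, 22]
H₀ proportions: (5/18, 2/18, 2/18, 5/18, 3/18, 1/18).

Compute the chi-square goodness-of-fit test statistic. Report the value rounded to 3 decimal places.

test statistic = 55.619

n = 156; E_i = n·p_i = [43.33, 17.33, 17.33, 43.33, 26.00, 8.67]
χ² = (15−43.33)²/43.33 + (32−17.33)²/17.33 + (21−17.33)²/17.33 + (34−43.33)²/43.33 + (32−26.00)²/26.00 + (22−8.67)²/8.67 = 55.6192
df = 5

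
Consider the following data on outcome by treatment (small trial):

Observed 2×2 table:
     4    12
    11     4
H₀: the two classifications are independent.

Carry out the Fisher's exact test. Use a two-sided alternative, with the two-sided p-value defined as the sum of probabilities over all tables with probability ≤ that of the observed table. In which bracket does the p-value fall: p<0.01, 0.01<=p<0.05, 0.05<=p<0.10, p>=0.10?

p-value bracket: 0.01<=p<0.05

Margins: r₁=16, r₂=15, c₁=15, c₂=16, n=31
p_obs = C(16,4)·C(15,11)/C(31,15); sum pmf over tables with pmf ≤ p_obs
p-value (two-sided) = 0.01211
→ bracket: 0.01<=p<0.05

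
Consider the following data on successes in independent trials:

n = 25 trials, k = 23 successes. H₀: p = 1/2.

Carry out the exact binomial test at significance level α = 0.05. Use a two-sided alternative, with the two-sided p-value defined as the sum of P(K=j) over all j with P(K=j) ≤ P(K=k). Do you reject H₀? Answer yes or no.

reject H₀: yes

Exact binomial: n=25, k=23, p₀=1/2=0.5000
P(X=j) = C(n,j)·p₀^j·(1−p₀)^(n−j); p = Σ P(X=j) over j with P(X=j) ≤ P(X=23)
p-value (two-sided) = 0.00002
At α=0.05: p < α → reject H₀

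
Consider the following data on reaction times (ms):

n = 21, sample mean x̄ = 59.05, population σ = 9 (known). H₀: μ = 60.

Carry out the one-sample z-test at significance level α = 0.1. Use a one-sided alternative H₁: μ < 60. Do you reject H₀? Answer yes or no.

reject H₀: no

SE = σ/√n = 9/√21 = 1.9640
z = (x̄−μ₀)/SE = (59.05−60)/1.9640 = -0.4837
p-value (one-sided, H₁ less) = 0.31429
At α=0.1: p ≥ α → fail to reject H₀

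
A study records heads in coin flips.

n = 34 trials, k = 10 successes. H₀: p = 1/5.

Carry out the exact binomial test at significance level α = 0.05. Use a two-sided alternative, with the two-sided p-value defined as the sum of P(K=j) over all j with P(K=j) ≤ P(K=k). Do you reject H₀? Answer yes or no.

Exact binomial: n=34, k=10, p₀=1/5=0.2000
P(X=j) = C(n,j)·p₀^j·(1−p₀)^(n−j); p = Σ P(X=j) over j with P(X=j) ≤ P(X=10)
p-value (two-sided) = 0.19544
At α=0.05: p ≥ α → fail to reject H₀

reject H₀: no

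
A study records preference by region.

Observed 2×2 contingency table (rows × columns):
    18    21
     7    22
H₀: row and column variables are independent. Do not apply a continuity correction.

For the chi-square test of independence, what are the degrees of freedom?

degrees of freedom = 1

df = (r−1)(c−1) = (2−1)·(2−1) = 1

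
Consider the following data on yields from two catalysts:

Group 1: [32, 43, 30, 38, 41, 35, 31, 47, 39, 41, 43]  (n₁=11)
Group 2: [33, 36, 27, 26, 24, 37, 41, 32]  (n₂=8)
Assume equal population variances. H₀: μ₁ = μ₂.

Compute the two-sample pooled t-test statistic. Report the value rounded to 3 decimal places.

test statistic = 2.327

x̄₁=38.182, s₁=5.546, n₁=11
x̄₂=32.000, s₂=5.952, n₂=8
s_p² = [10·5.546² + 7·5.952²]/17 = 32.6845
SE = √(s_p²·(1/11+1/8)) = 2.6565
t = (38.182−32.000)/2.6565 = 2.3271
df = 17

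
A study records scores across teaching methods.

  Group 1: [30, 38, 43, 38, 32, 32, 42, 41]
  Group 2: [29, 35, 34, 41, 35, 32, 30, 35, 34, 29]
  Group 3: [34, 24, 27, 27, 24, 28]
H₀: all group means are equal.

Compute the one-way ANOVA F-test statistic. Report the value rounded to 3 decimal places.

test statistic = 9.298

Group means [37.00, 33.40, 27.33], grand mean 33.083
SSB = Σnᵢ(x̄ᵢ−x̄)² = 322.100; SSW = ΣΣ(x−x̄ᵢ)² = 363.733
MSB = 322.100/2 = 161.0500; MSW = 363.733/21 = 17.3206
F = MSB/MSW = 9.2982
df = (2, 21)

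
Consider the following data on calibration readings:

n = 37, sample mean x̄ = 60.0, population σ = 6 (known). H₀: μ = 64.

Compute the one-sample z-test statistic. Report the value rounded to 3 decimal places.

SE = σ/√n = 6/√37 = 0.9864
z = (x̄−μ₀)/SE = (60.0−64)/0.9864 = -4.0552

test statistic = -4.055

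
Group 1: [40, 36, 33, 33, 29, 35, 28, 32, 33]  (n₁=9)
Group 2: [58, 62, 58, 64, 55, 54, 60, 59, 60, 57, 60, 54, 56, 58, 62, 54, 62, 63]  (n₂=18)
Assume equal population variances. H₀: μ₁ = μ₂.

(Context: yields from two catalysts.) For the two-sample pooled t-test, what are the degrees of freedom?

df = n₁ + n₂ − 2 = 9 + 18 − 2 = 25

degrees of freedom = 25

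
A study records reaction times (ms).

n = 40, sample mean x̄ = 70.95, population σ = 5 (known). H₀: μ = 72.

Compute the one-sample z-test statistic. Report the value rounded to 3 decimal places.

test statistic = -1.328

SE = σ/√n = 5/√40 = 0.7906
z = (x̄−μ₀)/SE = (70.95−72)/0.7906 = -1.3282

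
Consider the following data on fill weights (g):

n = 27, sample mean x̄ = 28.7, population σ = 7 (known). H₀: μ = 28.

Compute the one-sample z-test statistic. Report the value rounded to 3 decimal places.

SE = σ/√n = 7/√27 = 1.3472
z = (x̄−μ₀)/SE = (28.7−28)/1.3472 = 0.5196

test statistic = 0.520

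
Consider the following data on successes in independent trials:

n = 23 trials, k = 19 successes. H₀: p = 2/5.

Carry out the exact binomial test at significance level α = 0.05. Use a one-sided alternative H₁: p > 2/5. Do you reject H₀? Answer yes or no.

reject H₀: yes

Exact binomial: n=23, k=19, p₀=2/5=0.4000
P(X≥19) from Σ C(n,i)·p₀^i·(1−p₀)^(n−i)
p-value (one-sided, H₁ greater) = 0.00004
At α=0.05: p < α → reject H₀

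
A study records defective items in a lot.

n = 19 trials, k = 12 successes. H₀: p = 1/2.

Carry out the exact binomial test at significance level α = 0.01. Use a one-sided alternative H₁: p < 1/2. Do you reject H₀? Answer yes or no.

reject H₀: no

Exact binomial: n=19, k=12, p₀=1/2=0.5000
P(X≤12) from Σ C(n,i)·p₀^i·(1−p₀)^(n−i)
p-value (one-sided, H₁ less) = 0.91647
At α=0.01: p ≥ α → fail to reject H₀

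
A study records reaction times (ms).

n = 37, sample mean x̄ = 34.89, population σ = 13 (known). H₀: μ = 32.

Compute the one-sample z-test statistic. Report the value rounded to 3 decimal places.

SE = σ/√n = 13/√37 = 2.1372
z = (x̄−μ₀)/SE = (34.89−32)/2.1372 = 1.3522

test statistic = 1.352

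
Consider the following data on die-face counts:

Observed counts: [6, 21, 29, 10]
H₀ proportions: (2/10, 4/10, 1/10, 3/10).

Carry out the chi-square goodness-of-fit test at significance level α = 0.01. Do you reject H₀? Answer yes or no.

reject H₀: yes

n = 66; E_i = n·p_i = [13.20, 26.40, 6.60, 19.80]
χ² = (6−13.20)²/13.20 + (21−26.40)²/26.40 + (29−6.60)²/6.60 + (10−19.80)²/19.80 = 85.9066
df = 3
p-value (upper-tail) = 0.00000
At α=0.01: p < α → reject H₀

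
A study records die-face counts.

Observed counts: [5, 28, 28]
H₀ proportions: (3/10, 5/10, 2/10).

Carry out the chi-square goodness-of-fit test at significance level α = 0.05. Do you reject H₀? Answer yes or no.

reject H₀: yes

n = 61; E_i = n·p_i = [18.30, 30.50, 12.20]
χ² = (5−18.30)²/18.30 + (28−30.50)²/30.50 + (28−12.20)²/12.20 = 30.3333
df = 2
p-value (upper-tail) = 0.00000
At α=0.05: p < α → reject H₀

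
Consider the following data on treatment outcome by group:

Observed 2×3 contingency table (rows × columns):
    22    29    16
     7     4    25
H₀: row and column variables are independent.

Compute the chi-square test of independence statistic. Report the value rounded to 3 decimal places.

test statistic = 21.270

Row totals [67, 36], col totals [29, 33, 41], n=103
χ² = (22−18.86)²/18.86 + (29−21.47)²/21.47 + (16−26.67)²/26.67 + (7−10.14)²/10.14 + (4−11.53)²/11.53 + (25−14.33)²/14.33 = 21.2703
df = 2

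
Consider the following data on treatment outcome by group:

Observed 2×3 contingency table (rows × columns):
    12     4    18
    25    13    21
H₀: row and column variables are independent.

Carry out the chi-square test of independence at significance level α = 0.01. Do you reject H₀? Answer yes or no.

reject H₀: no

Row totals [34, 59], col totals [37, 17, 39], n=93
χ² = (12−13.53)²/13.53 + (4−6.22)²/6.22 + (18−14.26)²/14.26 + (25−23.47)²/23.47 + (13−10.78)²/10.78 + (21−24.74)²/24.74 = 3.0640
df = 2
p-value (upper-tail) = 0.21610
At α=0.01: p ≥ α → fail to reject H₀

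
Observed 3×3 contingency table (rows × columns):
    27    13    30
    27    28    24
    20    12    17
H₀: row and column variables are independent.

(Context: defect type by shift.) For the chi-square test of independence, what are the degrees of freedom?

degrees of freedom = 4

df = (r−1)(c−1) = (3−1)·(3−1) = 4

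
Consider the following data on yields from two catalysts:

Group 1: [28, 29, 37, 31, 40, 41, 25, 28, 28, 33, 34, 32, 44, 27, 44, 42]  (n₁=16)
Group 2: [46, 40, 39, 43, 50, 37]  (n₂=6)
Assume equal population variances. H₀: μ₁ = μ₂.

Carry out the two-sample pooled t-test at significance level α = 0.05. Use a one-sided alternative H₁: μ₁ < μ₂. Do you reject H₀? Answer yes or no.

reject H₀: yes

x̄₁=33.938, s₁=6.506, n₁=16
x̄₂=42.500, s₂=4.848, n₂=6
s_p² = [15·6.506² + 5·4.848²]/20 = 37.6219
SE = √(s_p²·(1/16+1/6)) = 2.9363
t = (33.938−42.500)/2.9363 = -2.9161
df = 20
p-value (one-sided, H₁ less) = 0.00427
At α=0.05: p < α → reject H₀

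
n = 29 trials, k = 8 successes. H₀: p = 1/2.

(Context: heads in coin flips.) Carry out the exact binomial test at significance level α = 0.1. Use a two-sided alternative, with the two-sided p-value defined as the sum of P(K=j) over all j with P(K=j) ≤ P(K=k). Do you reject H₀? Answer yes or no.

Exact binomial: n=29, k=8, p₀=1/2=0.5000
P(X=j) = C(n,j)·p₀^j·(1−p₀)^(n−j); p = Σ P(X=j) over j with P(X=j) ≤ P(X=8)
p-value (two-sided) = 0.02412
At α=0.1: p < α → reject H₀

reject H₀: yes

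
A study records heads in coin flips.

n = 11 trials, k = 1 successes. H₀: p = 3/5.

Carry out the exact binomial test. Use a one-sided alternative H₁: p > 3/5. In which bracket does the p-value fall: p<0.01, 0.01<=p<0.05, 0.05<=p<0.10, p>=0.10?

p-value bracket: p>=0.10

Exact binomial: n=11, k=1, p₀=3/5=0.6000
P(X≥1) from Σ C(n,i)·p₀^i·(1−p₀)^(n−i)
p-value (one-sided, H₁ greater) = 0.99996
→ bracket: p>=0.10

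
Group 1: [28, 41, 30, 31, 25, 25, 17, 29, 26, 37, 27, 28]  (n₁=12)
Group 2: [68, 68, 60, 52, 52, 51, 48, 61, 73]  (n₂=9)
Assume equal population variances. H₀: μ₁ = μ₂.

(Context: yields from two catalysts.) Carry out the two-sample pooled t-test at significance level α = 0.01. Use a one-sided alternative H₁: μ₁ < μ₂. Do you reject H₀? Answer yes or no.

reject H₀: yes

x̄₁=28.667, s₁=6.050, n₁=12
x̄₂=59.222, s₂=8.983, n₂=9
s_p² = [11·6.050² + 8·8.983²]/19 = 55.1696
SE = √(s_p²·(1/12+1/9)) = 3.2753
t = (28.667−59.222)/3.2753 = -9.3292
df = 19
p-value (one-sided, H₁ less) = 0.00000
At α=0.01: p < α → reject H₀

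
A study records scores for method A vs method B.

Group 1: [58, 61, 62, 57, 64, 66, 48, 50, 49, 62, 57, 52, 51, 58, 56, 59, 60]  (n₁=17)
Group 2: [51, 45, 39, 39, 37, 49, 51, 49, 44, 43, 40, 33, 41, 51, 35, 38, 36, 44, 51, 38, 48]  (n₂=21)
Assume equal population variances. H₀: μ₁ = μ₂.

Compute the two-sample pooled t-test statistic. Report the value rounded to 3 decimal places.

x̄₁=57.059, s₁=5.402, n₁=17
x̄₂=42.952, s₂=5.929, n₂=21
s_p² = [16·5.402² + 20·5.929²]/36 = 32.4970
SE = √(s_p²·(1/17+1/21)) = 1.8599
t = (57.059−42.952)/1.8599 = 7.5847
df = 36

test statistic = 7.585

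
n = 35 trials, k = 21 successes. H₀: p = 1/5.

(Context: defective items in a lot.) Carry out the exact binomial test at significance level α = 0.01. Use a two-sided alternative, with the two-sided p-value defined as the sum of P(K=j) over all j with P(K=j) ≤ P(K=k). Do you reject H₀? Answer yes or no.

reject H₀: yes

Exact binomial: n=35, k=21, p₀=1/5=0.2000
P(X=j) = C(n,j)·p₀^j·(1−p₀)^(n−j); p = Σ P(X=j) over j with P(X=j) ≤ P(X=21)
p-value (two-sided) = 0.00000
At α=0.01: p < α → reject H₀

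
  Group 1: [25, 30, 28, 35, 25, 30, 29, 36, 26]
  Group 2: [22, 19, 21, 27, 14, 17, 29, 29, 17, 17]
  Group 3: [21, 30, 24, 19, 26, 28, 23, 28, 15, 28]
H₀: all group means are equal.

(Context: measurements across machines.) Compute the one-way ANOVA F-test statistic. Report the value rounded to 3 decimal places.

Group means [29.33, 21.20, 24.20], grand mean 24.759
SSB = Σnᵢ(x̄ᵢ−x̄)² = 318.110; SSW = ΣΣ(x−x̄ᵢ)² = 597.200
MSB = 318.110/2 = 159.0552; MSW = 597.200/26 = 22.9692
F = MSB/MSW = 6.9247
df = (2, 26)

test statistic = 6.925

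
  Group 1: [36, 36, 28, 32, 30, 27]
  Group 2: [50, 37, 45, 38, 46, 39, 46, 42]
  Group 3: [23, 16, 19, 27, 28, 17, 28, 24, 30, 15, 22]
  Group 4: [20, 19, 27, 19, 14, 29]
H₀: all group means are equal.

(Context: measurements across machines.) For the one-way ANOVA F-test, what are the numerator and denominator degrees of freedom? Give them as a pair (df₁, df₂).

degrees of freedom = [3, 27]

k = 4 groups, N = 31 total
df = (k−1, N−k) = (4−1, 31−4) = (3, 27)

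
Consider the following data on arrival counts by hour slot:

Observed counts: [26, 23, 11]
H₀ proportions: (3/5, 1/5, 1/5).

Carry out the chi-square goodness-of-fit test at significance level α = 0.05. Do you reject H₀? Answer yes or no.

reject H₀: yes

n = 60; E_i = n·p_i = [36.00, 12.00, 12.00]
χ² = (26−36.00)²/36.00 + (23−12.00)²/12.00 + (11−12.00)²/12.00 = 12.9444
df = 2
p-value (upper-tail) = 0.00155
At α=0.05: p < α → reject H₀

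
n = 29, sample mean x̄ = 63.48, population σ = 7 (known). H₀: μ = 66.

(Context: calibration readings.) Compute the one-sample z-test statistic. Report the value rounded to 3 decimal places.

test statistic = -1.939

SE = σ/√n = 7/√29 = 1.2999
z = (x̄−μ₀)/SE = (63.48−66)/1.2999 = -1.9387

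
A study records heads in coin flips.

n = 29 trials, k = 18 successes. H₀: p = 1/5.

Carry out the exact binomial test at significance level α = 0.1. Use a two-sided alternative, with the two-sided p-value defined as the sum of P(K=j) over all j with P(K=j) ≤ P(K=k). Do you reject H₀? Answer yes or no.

reject H₀: yes

Exact binomial: n=29, k=18, p₀=1/5=0.2000
P(X=j) = C(n,j)·p₀^j·(1−p₀)^(n−j); p = Σ P(X=j) over j with P(X=j) ≤ P(X=18)
p-value (two-sided) = 0.00000
At α=0.1: p < α → reject H₀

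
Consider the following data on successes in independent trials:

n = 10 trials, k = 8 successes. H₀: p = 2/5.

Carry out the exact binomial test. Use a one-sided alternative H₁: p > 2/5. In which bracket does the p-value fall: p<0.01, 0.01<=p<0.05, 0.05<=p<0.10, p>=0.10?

Exact binomial: n=10, k=8, p₀=2/5=0.4000
P(X≥8) from Σ C(n,i)·p₀^i·(1−p₀)^(n−i)
p-value (one-sided, H₁ greater) = 0.01229
→ bracket: 0.01<=p<0.05

p-value bracket: 0.01<=p<0.05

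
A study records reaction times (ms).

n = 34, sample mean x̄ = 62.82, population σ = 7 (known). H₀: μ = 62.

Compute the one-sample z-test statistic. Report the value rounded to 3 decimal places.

SE = σ/√n = 7/√34 = 1.2005
z = (x̄−μ₀)/SE = (62.82−62)/1.2005 = 0.6831

test statistic = 0.683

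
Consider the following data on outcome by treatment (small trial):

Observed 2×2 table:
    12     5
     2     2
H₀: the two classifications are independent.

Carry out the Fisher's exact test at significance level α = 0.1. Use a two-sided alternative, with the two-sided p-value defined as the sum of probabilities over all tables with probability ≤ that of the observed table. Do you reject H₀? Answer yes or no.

Margins: r₁=17, r₂=4, c₁=14, c₂=7, n=21
p_obs = C(17,12)·C(4,2)/C(21,14); sum pmf over tables with pmf ≤ p_obs
p-value (two-sided) = 0.57427
At α=0.1: p ≥ α → fail to reject H₀

reject H₀: no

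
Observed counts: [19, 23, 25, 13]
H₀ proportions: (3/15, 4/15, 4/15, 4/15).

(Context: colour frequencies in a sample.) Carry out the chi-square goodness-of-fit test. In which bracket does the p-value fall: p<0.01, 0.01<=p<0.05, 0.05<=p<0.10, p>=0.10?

n = 80; E_i = n·p_i = [16.00, 21.33, 21.33, 21.33]
χ² = (19−16.00)²/16.00 + (23−21.33)²/21.33 + (25−21.33)²/21.33 + (13−21.33)²/21.33 = 4.5781
df = 3
p-value (upper-tail) = 0.20543
→ bracket: p>=0.10

p-value bracket: p>=0.10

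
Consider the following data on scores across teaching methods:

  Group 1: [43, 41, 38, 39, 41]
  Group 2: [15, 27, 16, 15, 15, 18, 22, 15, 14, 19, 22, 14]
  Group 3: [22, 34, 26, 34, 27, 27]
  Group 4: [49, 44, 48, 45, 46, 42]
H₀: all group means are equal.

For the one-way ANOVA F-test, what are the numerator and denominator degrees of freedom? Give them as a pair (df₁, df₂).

k = 4 groups, N = 29 total
df = (k−1, N−k) = (4−1, 29−4) = (3, 25)

degrees of freedom = [3, 25]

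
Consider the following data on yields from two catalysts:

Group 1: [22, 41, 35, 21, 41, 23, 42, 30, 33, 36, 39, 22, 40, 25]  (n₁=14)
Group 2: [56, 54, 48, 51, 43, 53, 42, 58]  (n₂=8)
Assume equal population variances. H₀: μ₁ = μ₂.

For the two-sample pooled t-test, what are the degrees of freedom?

degrees of freedom = 20

df = n₁ + n₂ − 2 = 14 + 8 − 2 = 20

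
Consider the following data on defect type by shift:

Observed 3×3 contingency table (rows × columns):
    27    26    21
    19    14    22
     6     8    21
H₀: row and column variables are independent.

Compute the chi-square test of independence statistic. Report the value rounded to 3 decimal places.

test statistic = 10.758

Row totals [74, 55, 35], col totals [52, 48, 64], n=164
χ² = (27−23.46)²/23.46 + (26−21.66)²/21.66 + (21−28.88)²/28.88 + (19−17.44)²/17.44 + (14−16.10)²/16.10 + (22−21.46)²/21.46 + (6−11.10)²/11.10 + (8−10.24)²/10.24 + (21−13.66)²/13.66 = 10.7580
df = 4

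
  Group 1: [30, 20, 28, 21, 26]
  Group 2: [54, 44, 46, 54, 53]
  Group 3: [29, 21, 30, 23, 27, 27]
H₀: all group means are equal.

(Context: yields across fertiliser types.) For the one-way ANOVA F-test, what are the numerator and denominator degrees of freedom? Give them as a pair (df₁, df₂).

degrees of freedom = [2, 13]

k = 3 groups, N = 16 total
df = (k−1, N−k) = (3−1, 16−3) = (2, 13)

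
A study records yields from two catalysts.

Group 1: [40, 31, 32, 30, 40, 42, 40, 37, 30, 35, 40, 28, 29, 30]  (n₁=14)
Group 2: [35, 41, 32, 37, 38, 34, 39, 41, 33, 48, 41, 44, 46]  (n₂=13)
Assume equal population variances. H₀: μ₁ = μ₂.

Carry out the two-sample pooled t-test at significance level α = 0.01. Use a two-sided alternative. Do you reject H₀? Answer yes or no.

x̄₁=34.571, s₁=5.080, n₁=14
x̄₂=39.154, s₂=4.981, n₂=13
s_p² = [13·5.080² + 12·4.981²]/25 = 25.3248
SE = √(s_p²·(1/14+1/13)) = 1.9383
t = (34.571−39.154)/1.9383 = -2.3642
df = 25
p-value (two-sided) = 0.02615
At α=0.01: p ≥ α → fail to reject H₀

reject H₀: no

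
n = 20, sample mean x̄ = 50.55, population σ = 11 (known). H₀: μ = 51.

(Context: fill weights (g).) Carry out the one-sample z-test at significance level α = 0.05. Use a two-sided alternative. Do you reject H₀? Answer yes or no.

SE = σ/√n = 11/√20 = 2.4597
z = (x̄−μ₀)/SE = (50.55−51)/2.4597 = -0.1830
p-value (two-sided) = 0.85484
At α=0.05: p ≥ α → fail to reject H₀

reject H₀: no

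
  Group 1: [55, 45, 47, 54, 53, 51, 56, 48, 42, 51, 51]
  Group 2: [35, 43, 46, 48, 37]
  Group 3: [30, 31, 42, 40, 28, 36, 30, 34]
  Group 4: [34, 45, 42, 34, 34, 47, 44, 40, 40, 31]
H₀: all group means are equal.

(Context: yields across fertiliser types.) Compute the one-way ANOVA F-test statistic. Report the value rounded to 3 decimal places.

Group means [50.27, 41.80, 33.88, 39.10], grand mean 41.882
SSB = Σnᵢ(x̄ᵢ−x̄)² = 1364.773; SSW = ΣΣ(x−x̄ᵢ)² = 772.757
MSB = 1364.773/3 = 454.9242; MSW = 772.757/30 = 25.7586
F = MSB/MSW = 17.6611
df = (3, 30)

test statistic = 17.661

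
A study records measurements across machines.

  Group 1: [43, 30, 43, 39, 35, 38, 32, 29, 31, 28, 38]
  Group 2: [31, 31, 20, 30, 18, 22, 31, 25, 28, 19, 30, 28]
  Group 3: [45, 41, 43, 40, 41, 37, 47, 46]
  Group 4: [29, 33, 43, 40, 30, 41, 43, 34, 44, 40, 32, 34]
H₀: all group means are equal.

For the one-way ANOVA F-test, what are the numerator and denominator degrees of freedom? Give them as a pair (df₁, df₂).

degrees of freedom = [3, 39]

k = 4 groups, N = 43 total
df = (k−1, N−k) = (4−1, 43−4) = (3, 39)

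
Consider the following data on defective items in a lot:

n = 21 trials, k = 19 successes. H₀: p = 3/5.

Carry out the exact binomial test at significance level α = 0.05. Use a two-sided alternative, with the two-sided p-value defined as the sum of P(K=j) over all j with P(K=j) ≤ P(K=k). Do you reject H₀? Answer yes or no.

reject H₀: yes

Exact binomial: n=21, k=19, p₀=3/5=0.6000
P(X=j) = C(n,j)·p₀^j·(1−p₀)^(n−j); p = Σ P(X=j) over j with P(X=j) ≤ P(X=19)
p-value (two-sided) = 0.00321
At α=0.05: p < α → reject H₀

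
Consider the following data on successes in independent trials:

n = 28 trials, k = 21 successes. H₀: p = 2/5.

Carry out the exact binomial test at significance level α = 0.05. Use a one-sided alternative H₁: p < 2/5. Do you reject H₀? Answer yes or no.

reject H₀: no

Exact binomial: n=28, k=21, p₀=2/5=0.4000
P(X≤21) from Σ C(n,i)·p₀^i·(1−p₀)^(n−i)
p-value (one-sided, H₁ less) = 0.99996
At α=0.05: p ≥ α → fail to reject H₀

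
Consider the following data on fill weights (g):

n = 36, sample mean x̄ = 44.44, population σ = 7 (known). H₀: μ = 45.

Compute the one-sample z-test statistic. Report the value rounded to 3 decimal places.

SE = σ/√n = 7/√36 = 1.1667
z = (x̄−μ₀)/SE = (44.44−45)/1.1667 = -0.4800

test statistic = -0.480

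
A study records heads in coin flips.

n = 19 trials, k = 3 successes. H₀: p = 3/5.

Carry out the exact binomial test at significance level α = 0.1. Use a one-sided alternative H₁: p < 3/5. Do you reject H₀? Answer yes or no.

Exact binomial: n=19, k=3, p₀=3/5=0.6000
P(X≤3) from Σ C(n,i)·p₀^i·(1−p₀)^(n−i)
p-value (one-sided, H₁ less) = 0.00010
At α=0.1: p < α → reject H₀

reject H₀: yes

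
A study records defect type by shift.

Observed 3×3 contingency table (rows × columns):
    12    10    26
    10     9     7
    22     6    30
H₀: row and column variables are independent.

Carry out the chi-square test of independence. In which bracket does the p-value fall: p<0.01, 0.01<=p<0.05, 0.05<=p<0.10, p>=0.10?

p-value bracket: 0.01<=p<0.05

Row totals [48, 26, 58], col totals [44, 25, 63], n=132
χ² = (12−16.00)²/16.00 + (10−9.09)²/9.09 + (26−22.91)²/22.91 + (10−8.67)²/8.67 + (9−4.92)²/4.92 + (7−12.41)²/12.41 + (22−19.33)²/19.33 + (6−10.98)²/10.98 + (30−27.68)²/27.68 = 10.2684
df = 4
p-value (upper-tail) = 0.03614
→ bracket: 0.01<=p<0.05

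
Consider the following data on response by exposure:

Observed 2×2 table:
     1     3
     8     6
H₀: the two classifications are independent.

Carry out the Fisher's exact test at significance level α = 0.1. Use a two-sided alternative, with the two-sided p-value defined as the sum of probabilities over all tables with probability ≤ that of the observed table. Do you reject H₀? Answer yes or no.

Margins: r₁=4, r₂=14, c₁=9, c₂=9, n=18
p_obs = C(4,1)·C(14,8)/C(18,9); sum pmf over tables with pmf ≤ p_obs
p-value (two-sided) = 0.57647
At α=0.1: p ≥ α → fail to reject H₀

reject H₀: no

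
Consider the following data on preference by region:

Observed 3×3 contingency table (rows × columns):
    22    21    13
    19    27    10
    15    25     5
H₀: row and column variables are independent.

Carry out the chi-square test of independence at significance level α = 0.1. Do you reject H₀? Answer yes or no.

Row totals [56, 56, 45], col totals [56, 73, 28], n=157
χ² = (22−19.97)²/19.97 + (21−26.04)²/26.04 + (13−9.99)²/9.99 + (19−19.97)²/19.97 + (27−26.04)²/26.04 + (10−9.99)²/9.99 + (15−16.05)²/16.05 + (25−20.92)²/20.92 + (5−8.03)²/8.03 = 4.1757
df = 4
p-value (upper-tail) = 0.38275
At α=0.1: p ≥ α → fail to reject H₀

reject H₀: no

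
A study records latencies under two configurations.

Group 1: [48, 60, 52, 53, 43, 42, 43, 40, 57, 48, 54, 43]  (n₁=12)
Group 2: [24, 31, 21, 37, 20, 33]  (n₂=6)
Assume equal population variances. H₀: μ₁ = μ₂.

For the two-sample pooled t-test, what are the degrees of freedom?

degrees of freedom = 16

df = n₁ + n₂ − 2 = 12 + 6 − 2 = 16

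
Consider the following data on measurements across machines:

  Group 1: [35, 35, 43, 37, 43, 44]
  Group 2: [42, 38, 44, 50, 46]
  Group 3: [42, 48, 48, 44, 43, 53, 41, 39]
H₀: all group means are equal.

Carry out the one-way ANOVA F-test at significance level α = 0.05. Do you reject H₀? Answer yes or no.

reject H₀: no

Group means [39.50, 44.00, 44.75], grand mean 42.895
SSB = Σnᵢ(x̄ᵢ−x̄)² = 102.789; SSW = ΣΣ(x−x̄ᵢ)² = 319.000
MSB = 102.789/2 = 51.3947; MSW = 319.000/16 = 19.9375
F = MSB/MSW = 2.5778
df = (2, 16)
p-value (upper-tail) = 0.10704
At α=0.05: p ≥ α → fail to reject H₀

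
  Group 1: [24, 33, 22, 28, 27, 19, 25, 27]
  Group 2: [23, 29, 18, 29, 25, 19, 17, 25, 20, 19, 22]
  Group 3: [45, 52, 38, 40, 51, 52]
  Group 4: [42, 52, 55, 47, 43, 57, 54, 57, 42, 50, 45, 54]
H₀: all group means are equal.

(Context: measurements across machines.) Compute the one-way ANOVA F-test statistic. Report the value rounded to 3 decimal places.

Group means [25.62, 22.36, 46.33, 49.83], grand mean 35.865
SSB = Σnᵢ(x̄ᵢ−x̄)² = 5842.904; SSW = ΣΣ(x−x̄ᵢ)² = 869.420
MSB = 5842.904/3 = 1947.6346; MSW = 869.420/33 = 26.3461
F = MSB/MSW = 73.9250
df = (3, 33)

test statistic = 73.925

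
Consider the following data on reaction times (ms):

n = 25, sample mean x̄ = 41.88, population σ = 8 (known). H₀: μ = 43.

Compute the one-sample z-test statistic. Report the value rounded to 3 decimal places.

SE = σ/√n = 8/√25 = 1.6000
z = (x̄−μ₀)/SE = (41.88−43)/1.6000 = -0.7000

test statistic = -0.700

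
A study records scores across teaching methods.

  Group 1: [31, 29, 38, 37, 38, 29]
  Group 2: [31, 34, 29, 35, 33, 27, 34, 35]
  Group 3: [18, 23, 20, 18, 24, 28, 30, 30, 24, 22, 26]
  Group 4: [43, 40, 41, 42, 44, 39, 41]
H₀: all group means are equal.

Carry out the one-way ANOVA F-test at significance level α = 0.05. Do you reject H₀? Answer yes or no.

reject H₀: yes

Group means [33.67, 32.25, 23.91, 41.43], grand mean 31.656
SSB = Σnᵢ(x̄ᵢ−x̄)² = 1355.762; SSW = ΣΣ(x−x̄ᵢ)² = 363.457
MSB = 1355.762/3 = 451.9207; MSW = 363.457/28 = 12.9806
F = MSB/MSW = 34.8151
df = (3, 28)
p-value (upper-tail) = 0.00000
At α=0.05: p < α → reject H₀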